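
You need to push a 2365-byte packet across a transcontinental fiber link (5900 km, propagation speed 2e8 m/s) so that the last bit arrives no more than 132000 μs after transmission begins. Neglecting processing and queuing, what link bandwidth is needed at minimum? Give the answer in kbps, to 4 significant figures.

184.6 kbps

L = 18920 bits.
Propagation delay = 5900000 / 200000000 = 29500 μs.
Transmission budget = 132000 − 29500 = 102500 μs.
R ≥ L / t_tx = 18920 bits / 0.1025 s = 184.6 kbps.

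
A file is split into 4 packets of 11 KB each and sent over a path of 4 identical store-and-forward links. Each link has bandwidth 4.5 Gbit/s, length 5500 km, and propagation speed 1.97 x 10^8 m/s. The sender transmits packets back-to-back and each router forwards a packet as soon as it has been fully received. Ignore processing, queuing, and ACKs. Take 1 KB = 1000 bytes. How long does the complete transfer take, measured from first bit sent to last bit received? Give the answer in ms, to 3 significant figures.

112 ms

Per-hop transmission t_tx = L/R = 88000/4500000000 = 0.0195556 ms.
Per-hop propagation t_prop = 5500000/197000000 = 27.9188 ms.
Pipeline fill: first packet needs 4·t_tx to clear all hops; remaining 3 packets each add one t_tx.
Total = (4+4-1)·t_tx + 4·t_prop = 7·0.0195556 + 4·27.9188 = 112 ms.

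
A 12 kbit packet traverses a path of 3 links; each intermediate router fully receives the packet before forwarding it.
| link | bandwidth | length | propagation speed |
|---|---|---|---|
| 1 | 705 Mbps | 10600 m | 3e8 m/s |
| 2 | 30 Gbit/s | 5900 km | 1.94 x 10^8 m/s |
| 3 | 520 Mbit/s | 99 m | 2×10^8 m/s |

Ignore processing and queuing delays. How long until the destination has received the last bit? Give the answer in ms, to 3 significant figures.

30.5 ms

L = 12000 bits.
Transmission delays (L/R per hop): 0.0170213, 0.0004, 0.0230769 ms; sum = 0.0404982 ms.
Propagation delays (d/s per hop): 0.0353333, 30.4124, 0.000495 ms; sum = 30.4482 ms.
End-to-end = 30.5 ms.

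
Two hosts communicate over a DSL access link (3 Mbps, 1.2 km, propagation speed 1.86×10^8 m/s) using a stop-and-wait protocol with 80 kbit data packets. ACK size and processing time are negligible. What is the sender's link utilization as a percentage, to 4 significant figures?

99.95 %

t_tx = L/R = 80000/3000000 = 0.0266667 s.
t_prop = 1200/186000000 = 6.45161e-06 s; RTT = 1.29032e-05 s.
Cycle = t_tx + RTT = 0.0266796 s.
Utilization = t_tx / cycle = 0.0266667/0.0266796 = 99.95 %.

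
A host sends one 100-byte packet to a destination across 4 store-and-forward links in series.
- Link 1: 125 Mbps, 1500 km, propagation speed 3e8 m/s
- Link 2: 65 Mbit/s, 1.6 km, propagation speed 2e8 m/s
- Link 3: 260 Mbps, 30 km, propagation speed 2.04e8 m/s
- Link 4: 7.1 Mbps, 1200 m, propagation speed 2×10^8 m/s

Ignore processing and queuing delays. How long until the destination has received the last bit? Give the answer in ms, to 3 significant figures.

L = 100 × 8 = 800 bits.
Transmission delays (L/R per hop): 0.0064, 0.0123077, 0.00307692, 0.112676 ms; sum = 0.134461 ms.
Propagation delays (d/s per hop): 5, 0.008, 0.147059, 0.006 ms; sum = 5.16106 ms.
End-to-end = 5.30 ms.

5.30 ms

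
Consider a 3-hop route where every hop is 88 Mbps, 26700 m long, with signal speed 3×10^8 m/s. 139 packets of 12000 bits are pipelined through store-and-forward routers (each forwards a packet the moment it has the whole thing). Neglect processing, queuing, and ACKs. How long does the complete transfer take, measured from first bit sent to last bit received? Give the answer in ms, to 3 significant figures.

Per-hop transmission t_tx = L/R = 12000/88000000 = 0.136364 ms.
Per-hop propagation t_prop = 26700/300000000 = 0.089 ms.
Pipeline fill: first packet needs 3·t_tx to clear all hops; remaining 138 packets each add one t_tx.
Total = (3+139-1)·t_tx + 3·t_prop = 141·0.136364 + 3·0.089 = 19.5 ms.

19.5 ms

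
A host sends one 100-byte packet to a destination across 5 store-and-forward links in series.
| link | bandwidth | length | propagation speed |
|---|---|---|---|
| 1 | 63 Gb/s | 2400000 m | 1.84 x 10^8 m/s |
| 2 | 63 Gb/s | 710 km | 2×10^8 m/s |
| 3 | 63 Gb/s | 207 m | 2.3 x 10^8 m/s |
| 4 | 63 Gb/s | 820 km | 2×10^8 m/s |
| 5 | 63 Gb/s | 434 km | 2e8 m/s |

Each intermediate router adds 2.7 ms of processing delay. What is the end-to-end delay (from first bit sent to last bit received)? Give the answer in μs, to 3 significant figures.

33700 μs

L = 100 × 8 = 800 bits.
Transmission delay per hop = L/R = 800/63000000000 = 0.0126984 μs; 5 hops → 0.0634921 μs.
Propagation delays (d/s per hop): 13043.5, 3550, 0.9, 4100, 2170 μs; sum = 22864.4 μs.
Processing at 4 router(s): 4 × 2.7 ms = 10800 μs.
End-to-end = 33700 μs.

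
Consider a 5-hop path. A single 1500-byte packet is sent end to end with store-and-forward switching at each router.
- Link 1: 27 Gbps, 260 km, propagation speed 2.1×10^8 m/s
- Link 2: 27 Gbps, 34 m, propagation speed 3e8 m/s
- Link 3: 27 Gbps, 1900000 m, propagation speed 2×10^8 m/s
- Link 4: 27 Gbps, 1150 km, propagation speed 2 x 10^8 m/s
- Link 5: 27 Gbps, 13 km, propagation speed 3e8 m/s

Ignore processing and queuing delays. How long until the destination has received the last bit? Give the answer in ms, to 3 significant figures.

16.5 ms

L = 1500 × 8 = 12000 bits.
Transmission delay per hop = L/R = 12000/27000000000 = 0.000444444 ms; 5 hops → 0.00222222 ms.
Propagation delays (d/s per hop): 1.2381, 0.000113333, 9.5, 5.75, 0.0433333 ms; sum = 16.5315 ms.
End-to-end = 16.5 ms.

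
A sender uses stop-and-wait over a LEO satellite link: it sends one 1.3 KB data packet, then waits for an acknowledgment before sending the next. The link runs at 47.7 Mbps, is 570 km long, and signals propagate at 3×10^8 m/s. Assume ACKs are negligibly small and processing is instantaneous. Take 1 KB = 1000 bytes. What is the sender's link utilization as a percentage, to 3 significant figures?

5.43 %

t_tx = L/R = 10400/47700000 = 0.000218029 s.
t_prop = 570000/300000000 = 0.0019 s; RTT = 0.0038 s.
Cycle = t_tx + RTT = 0.00401803 s.
Utilization = t_tx / cycle = 0.000218029/0.00401803 = 5.43 %.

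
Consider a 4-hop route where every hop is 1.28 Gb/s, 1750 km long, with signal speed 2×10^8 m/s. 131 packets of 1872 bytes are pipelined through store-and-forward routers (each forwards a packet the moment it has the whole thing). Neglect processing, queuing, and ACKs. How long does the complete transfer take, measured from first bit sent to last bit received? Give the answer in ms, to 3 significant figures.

36.6 ms

Per-hop transmission t_tx = L/R = 14976/1280000000 = 0.0117 ms.
Per-hop propagation t_prop = 1750000/200000000 = 8.75 ms.
Pipeline fill: first packet needs 4·t_tx to clear all hops; remaining 130 packets each add one t_tx.
Total = (4+131-1)·t_tx + 4·t_prop = 134·0.0117 + 4·8.75 = 36.6 ms.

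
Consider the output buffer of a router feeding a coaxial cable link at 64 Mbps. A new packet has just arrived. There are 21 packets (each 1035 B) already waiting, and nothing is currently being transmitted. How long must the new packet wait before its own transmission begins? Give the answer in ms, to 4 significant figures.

2.717 ms

Each queued packet: L/R = 8280/64000000 = 0.129375 ms.
21 queued → 2.71688 ms.
Queuing delay = 2.717 ms.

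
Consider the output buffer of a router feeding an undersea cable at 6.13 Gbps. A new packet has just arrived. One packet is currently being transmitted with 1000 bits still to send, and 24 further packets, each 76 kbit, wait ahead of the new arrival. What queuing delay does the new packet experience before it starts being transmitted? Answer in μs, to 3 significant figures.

298 μs

Each queued packet: L/R = 76000/6130000000 = 12.398 μs.
24 queued → 297.553 μs.
Plus remaining 1000 bits of current packet: 0.163132 μs.
Queuing delay = 298 μs.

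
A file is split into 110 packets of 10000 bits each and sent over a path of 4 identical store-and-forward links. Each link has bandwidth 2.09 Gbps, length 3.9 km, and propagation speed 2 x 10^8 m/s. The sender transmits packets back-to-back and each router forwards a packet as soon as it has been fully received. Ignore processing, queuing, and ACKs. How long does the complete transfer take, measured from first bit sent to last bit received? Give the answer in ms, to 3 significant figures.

Per-hop transmission t_tx = L/R = 10000/2.09e+09 = 0.00478469 ms.
Per-hop propagation t_prop = 3900/200000000 = 0.0195 ms.
Pipeline fill: first packet needs 4·t_tx to clear all hops; remaining 109 packets each add one t_tx.
Total = (4+110-1)·t_tx + 4·t_prop = 113·0.00478469 + 4·0.0195 = 0.619 ms.

0.619 ms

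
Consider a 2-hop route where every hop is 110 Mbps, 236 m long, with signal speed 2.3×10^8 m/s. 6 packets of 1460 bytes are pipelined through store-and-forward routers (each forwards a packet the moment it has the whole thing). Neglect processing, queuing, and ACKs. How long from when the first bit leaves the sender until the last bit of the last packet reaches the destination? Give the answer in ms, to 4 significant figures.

Per-hop transmission t_tx = L/R = 11680/110000000 = 0.106182 ms.
Per-hop propagation t_prop = 236/2.3e+08 = 0.00102609 ms.
Pipeline fill: first packet needs 2·t_tx to clear all hops; remaining 5 packets each add one t_tx.
Total = (2+6-1)·t_tx + 2·t_prop = 7·0.106182 + 2·0.00102609 = 0.7453 ms.

0.7453 ms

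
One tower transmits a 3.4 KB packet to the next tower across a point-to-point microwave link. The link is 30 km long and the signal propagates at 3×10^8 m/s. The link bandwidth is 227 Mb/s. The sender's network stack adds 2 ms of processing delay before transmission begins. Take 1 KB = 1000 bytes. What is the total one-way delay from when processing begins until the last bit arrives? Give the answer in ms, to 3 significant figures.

2.22 ms

L = 27200 bits.
Transmission delay = L/R = 27200 / 227000000 = 0.119824 ms.
Propagation delay = d/s = 30000 m / 300000000 m/s = 0.1 ms.
Plus processing delay 2 ms = 2 ms.
Total = 2.22 ms.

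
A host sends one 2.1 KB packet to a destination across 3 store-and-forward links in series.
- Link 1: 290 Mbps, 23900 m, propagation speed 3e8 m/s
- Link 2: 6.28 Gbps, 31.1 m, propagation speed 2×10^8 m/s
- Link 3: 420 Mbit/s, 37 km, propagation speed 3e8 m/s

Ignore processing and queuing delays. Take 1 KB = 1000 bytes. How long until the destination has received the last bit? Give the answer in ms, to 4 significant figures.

L = 16800 bits.
Transmission delays (L/R per hop): 0.057931, 0.00267516, 0.04 ms; sum = 0.100606 ms.
Propagation delays (d/s per hop): 0.0796667, 0.0001555, 0.123333 ms; sum = 0.203156 ms.
End-to-end = 0.3038 ms.

0.3038 ms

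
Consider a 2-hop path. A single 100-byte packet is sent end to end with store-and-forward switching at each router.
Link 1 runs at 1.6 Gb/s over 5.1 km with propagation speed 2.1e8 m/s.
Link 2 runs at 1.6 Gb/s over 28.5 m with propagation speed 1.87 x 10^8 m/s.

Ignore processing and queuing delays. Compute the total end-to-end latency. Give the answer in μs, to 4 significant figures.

25.44 μs

L = 100 × 8 = 800 bits.
Transmission delay per hop = L/R = 800/1600000000 = 0.5 μs; 2 hops → 1 μs.
Propagation delays (d/s per hop): 24.2857, 0.152406 μs; sum = 24.4381 μs.
End-to-end = 25.44 μs.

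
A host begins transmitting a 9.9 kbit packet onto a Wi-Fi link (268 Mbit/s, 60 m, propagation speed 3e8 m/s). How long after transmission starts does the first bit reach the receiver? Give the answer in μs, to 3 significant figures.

0.200 μs

First bit experiences only propagation delay: d/s = 60/300000000 = 0.200 μs.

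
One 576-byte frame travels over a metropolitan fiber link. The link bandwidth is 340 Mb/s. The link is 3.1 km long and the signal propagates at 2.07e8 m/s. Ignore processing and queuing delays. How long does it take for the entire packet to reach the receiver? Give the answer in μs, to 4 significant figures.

L = 576 × 8 = 4608 bits.
Transmission delay = L/R = 4608 / 340000000 = 13.5529 μs.
Propagation delay = d/s = 3100 m / 2.07e+08 m/s = 14.9758 μs.
Total = 28.53 μs.

28.53 μs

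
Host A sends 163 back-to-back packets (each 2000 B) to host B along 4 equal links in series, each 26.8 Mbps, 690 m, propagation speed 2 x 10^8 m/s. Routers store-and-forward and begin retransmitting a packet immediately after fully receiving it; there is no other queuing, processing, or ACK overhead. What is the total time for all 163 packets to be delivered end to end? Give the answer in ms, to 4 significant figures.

Per-hop transmission t_tx = L/R = 16000/26800000 = 0.597015 ms.
Per-hop propagation t_prop = 690/200000000 = 0.00345 ms.
Pipeline fill: first packet needs 4·t_tx to clear all hops; remaining 162 packets each add one t_tx.
Total = (4+163-1)·t_tx + 4·t_prop = 166·0.597015 + 4·0.00345 = 99.12 ms.

99.12 ms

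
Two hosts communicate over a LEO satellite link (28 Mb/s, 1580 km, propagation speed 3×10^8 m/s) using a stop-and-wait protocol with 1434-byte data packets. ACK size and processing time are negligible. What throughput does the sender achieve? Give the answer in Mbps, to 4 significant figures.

t_tx = L/R = 11472/28000000 = 0.000409714 s.
t_prop = 1580000/300000000 = 0.00526667 s; RTT = 0.0105333 s.
Cycle = t_tx + RTT = 0.010943 s.
Throughput = L / cycle = 11472 / 0.010943 = 1.048 Mbps.

1.048 Mbps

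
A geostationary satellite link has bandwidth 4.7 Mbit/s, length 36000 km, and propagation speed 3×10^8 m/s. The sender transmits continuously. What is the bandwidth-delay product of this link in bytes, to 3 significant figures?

70500 bytes

Propagation delay = 36000000 / 300000000 = 0.12 s.
BDP = R × t_prop = 4700000 × 0.12 = 564000 bits.
In bytes: 564000/8 = 70500 bytes.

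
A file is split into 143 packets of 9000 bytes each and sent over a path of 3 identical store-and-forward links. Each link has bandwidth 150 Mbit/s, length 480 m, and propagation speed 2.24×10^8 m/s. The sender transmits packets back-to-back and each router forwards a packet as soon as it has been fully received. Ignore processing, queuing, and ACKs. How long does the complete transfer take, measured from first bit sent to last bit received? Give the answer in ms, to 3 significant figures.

Per-hop transmission t_tx = L/R = 72000/150000000 = 0.48 ms.
Per-hop propagation t_prop = 480/2.24e+08 = 0.00214286 ms.
Pipeline fill: first packet needs 3·t_tx to clear all hops; remaining 142 packets each add one t_tx.
Total = (3+143-1)·t_tx + 3·t_prop = 145·0.48 + 3·0.00214286 = 69.6 ms.

69.6 ms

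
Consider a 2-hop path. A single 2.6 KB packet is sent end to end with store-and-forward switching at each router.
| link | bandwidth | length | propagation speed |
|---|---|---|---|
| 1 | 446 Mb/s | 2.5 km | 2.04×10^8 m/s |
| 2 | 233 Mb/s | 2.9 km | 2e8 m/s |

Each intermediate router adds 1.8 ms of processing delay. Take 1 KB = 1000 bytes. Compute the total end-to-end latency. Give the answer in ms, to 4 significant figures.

1.963 ms

L = 20800 bits.
Transmission delays (L/R per hop): 0.0466368, 0.0892704 ms; sum = 0.135907 ms.
Propagation delays (d/s per hop): 0.0122549, 0.0145 ms; sum = 0.0267549 ms.
Processing at 1 router(s): 1 × 1.8 ms = 1.8 ms.
End-to-end = 1.963 ms.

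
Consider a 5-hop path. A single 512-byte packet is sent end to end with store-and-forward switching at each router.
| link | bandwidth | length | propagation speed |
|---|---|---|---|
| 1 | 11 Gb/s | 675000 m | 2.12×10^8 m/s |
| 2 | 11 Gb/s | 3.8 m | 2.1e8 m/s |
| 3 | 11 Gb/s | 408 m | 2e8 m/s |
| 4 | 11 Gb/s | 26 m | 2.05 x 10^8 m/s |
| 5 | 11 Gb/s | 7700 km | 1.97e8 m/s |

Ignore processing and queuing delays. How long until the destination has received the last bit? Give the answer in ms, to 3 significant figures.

L = 512 × 8 = 4096 bits.
Transmission delay per hop = L/R = 4096/11000000000 = 0.000372364 ms; 5 hops → 0.00186182 ms.
Propagation delays (d/s per hop): 3.18396, 1.80952e-05, 0.00204, 0.000126829, 39.0863 ms; sum = 42.2724 ms.
End-to-end = 42.3 ms.

42.3 ms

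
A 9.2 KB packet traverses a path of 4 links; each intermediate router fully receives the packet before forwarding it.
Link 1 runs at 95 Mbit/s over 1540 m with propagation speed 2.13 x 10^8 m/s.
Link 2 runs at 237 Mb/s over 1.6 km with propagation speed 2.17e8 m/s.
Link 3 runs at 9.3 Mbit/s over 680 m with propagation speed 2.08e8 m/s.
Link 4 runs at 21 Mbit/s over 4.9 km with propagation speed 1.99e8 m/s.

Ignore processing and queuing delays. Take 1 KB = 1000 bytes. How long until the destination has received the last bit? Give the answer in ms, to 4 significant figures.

12.55 ms

L = 73600 bits.
Transmission delays (L/R per hop): 0.774737, 0.310549, 7.91398, 3.50476 ms; sum = 12.504 ms.
Propagation delays (d/s per hop): 0.00723005, 0.00737327, 0.00326923, 0.0246231 ms; sum = 0.0424957 ms.
End-to-end = 12.55 ms.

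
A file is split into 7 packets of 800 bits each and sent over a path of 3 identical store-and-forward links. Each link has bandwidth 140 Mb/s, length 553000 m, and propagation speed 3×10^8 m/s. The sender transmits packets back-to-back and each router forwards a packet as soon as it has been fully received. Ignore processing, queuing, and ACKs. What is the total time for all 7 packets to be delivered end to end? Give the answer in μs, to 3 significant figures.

Per-hop transmission t_tx = L/R = 800/140000000 = 5.71429 μs.
Per-hop propagation t_prop = 553000/300000000 = 1843.33 μs.
Pipeline fill: first packet needs 3·t_tx to clear all hops; remaining 6 packets each add one t_tx.
Total = (3+7-1)·t_tx + 3·t_prop = 9·5.71429 + 3·1843.33 = 5580 μs.

5580 μs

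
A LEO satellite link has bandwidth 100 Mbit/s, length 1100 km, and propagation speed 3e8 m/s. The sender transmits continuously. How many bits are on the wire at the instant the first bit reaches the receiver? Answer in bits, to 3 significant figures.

367000 bits

Propagation delay = 1100000 / 300000000 = 0.00366667 s.
BDP = R × t_prop = 100000000 × 0.00366667 = 366667 bits.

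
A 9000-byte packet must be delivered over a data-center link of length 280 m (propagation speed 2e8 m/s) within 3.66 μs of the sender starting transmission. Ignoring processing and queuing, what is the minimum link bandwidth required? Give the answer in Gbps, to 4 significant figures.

31.86 Gbps

L = 72000 bits.
Propagation delay = 280 / 200000000 = 1.4 μs.
Transmission budget = 3.66 − 1.4 = 2.26 μs.
R ≥ L / t_tx = 72000 bits / 2.26e-06 s = 31.86 Gbps.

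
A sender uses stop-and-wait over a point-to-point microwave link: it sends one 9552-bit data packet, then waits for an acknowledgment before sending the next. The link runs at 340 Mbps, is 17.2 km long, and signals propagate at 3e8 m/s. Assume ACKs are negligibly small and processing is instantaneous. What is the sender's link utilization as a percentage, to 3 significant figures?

t_tx = L/R = 9552/340000000 = 2.80941e-05 s.
t_prop = 17200/300000000 = 5.73333e-05 s; RTT = 0.000114667 s.
Cycle = t_tx + RTT = 0.000142761 s.
Utilization = t_tx / cycle = 2.80941e-05/0.000142761 = 19.7 %.

19.7 %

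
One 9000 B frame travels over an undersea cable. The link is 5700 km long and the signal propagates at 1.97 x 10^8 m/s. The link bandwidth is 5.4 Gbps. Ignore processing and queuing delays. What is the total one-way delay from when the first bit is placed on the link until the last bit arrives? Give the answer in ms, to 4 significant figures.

L = 9000 × 8 = 72000 bits.
Transmission delay = L/R = 72000 / 5400000000 = 0.0133333 ms.
Propagation delay = d/s = 5700000 m / 197000000 m/s = 28.934 ms.
Total = 28.95 ms.

28.95 ms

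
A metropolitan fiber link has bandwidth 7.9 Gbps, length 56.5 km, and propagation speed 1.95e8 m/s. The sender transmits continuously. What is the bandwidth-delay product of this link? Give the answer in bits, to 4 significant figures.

2289000 bits

Propagation delay = 56500 / 195000000 = 0.000289744 s.
BDP = R × t_prop = 7900000000 × 0.000289744 = 2288970 bits.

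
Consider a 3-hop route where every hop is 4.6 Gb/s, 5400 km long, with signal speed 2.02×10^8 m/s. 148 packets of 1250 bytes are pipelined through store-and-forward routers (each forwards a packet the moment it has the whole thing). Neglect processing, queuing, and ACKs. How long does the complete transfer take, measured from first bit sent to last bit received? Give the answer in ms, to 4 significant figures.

80.52 ms

Per-hop transmission t_tx = L/R = 10000/4600000000 = 0.00217391 ms.
Per-hop propagation t_prop = 5400000/202000000 = 26.7327 ms.
Pipeline fill: first packet needs 3·t_tx to clear all hops; remaining 147 packets each add one t_tx.
Total = (3+148-1)·t_tx + 3·t_prop = 150·0.00217391 + 3·26.7327 = 80.52 ms.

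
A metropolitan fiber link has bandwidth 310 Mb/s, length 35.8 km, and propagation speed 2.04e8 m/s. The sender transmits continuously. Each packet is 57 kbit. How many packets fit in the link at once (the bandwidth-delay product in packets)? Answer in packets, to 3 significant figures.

Propagation delay = 35800 / 204000000 = 0.00017549 s.
BDP = R × t_prop = 310000000 × 0.00017549 = 54402 bits.
In packets of 57000 bits: 0.954 packets.

0.954 packets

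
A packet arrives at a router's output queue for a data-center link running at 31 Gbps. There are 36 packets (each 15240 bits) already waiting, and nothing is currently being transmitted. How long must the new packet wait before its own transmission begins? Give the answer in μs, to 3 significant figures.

17.7 μs

Each queued packet: L/R = 15240/31000000000 = 0.491613 μs.
36 queued → 17.6981 μs.
Queuing delay = 17.7 μs.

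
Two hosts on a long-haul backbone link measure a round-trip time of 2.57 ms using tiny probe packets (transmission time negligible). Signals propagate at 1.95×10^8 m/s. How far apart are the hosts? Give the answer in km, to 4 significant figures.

250.6 km

One-way propagation = RTT/2 = 1.285 ms.
d = s × t = 195000000 × 0.001285 = 250.6 km.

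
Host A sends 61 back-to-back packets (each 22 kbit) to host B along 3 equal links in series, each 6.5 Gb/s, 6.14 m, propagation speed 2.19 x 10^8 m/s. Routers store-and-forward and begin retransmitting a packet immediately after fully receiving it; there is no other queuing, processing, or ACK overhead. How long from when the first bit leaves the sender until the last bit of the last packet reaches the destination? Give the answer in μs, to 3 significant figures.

Per-hop transmission t_tx = L/R = 22000/6500000000 = 3.38462 μs.
Per-hop propagation t_prop = 6.14/219000000 = 0.0280365 μs.
Pipeline fill: first packet needs 3·t_tx to clear all hops; remaining 60 packets each add one t_tx.
Total = (3+61-1)·t_tx + 3·t_prop = 63·3.38462 + 3·0.0280365 = 213 μs.

213 μs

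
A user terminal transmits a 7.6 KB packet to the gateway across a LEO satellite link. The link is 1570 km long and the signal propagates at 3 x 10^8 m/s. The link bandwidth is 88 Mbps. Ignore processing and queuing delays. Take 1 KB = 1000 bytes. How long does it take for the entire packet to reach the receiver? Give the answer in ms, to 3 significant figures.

5.92 ms

L = 60800 bits.
Transmission delay = L/R = 60800 / 88000000 = 0.690909 ms.
Propagation delay = d/s = 1570000 m / 300000000 m/s = 5.23333 ms.
Total = 5.92 ms.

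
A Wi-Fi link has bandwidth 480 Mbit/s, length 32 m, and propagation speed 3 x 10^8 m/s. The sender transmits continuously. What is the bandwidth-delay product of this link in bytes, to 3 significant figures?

6.40 bytes

Propagation delay = 32 / 300000000 = 1.06667e-07 s.
BDP = R × t_prop = 480000000 × 1.06667e-07 = 51.2 bits.
In bytes: 51.2/8 = 6.40 bytes.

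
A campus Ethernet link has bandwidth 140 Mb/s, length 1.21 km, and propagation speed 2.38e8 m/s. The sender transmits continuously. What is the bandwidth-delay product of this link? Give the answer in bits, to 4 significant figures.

711.8 bits

Propagation delay = 1210 / 238000000 = 5.08403e-06 s.
BDP = R × t_prop = 140000000 × 5.08403e-06 = 711.765 bits.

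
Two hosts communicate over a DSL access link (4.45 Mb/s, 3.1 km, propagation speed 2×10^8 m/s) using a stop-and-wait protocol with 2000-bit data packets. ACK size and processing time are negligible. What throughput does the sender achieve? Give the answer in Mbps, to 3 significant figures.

t_tx = L/R = 2000/4450000 = 0.000449438 s.
t_prop = 3100/200000000 = 1.55e-05 s; RTT = 3.1e-05 s.
Cycle = t_tx + RTT = 0.000480438 s.
Throughput = L / cycle = 2000 / 0.000480438 = 4.16 Mbps.

4.16 Mbps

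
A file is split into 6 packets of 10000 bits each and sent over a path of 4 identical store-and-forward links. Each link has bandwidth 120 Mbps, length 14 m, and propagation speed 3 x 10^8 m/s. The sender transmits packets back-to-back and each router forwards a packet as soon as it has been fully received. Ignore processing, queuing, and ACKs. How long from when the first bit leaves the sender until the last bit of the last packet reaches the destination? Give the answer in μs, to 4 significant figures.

Per-hop transmission t_tx = L/R = 10000/120000000 = 83.3333 μs.
Per-hop propagation t_prop = 14/300000000 = 0.0466667 μs.
Pipeline fill: first packet needs 4·t_tx to clear all hops; remaining 5 packets each add one t_tx.
Total = (4+6-1)·t_tx + 4·t_prop = 9·83.3333 + 4·0.0466667 = 750.2 μs.

750.2 μs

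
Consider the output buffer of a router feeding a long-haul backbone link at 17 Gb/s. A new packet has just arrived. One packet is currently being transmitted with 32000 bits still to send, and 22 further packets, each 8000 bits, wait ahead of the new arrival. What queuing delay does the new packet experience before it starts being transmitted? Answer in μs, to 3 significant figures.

12.2 μs

Each queued packet: L/R = 8000/17000000000 = 0.470588 μs.
22 queued → 10.3529 μs.
Plus remaining 32000 bits of current packet: 1.88235 μs.
Queuing delay = 12.2 μs.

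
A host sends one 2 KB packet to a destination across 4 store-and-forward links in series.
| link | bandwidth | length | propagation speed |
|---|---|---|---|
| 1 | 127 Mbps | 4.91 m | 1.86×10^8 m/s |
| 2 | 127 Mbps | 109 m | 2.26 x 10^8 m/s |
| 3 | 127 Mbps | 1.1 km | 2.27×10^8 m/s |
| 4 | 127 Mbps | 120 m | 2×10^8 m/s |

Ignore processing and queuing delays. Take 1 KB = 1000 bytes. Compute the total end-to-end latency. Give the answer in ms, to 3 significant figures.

0.510 ms

L = 16000 bits.
Transmission delay per hop = L/R = 16000/127000000 = 0.125984 ms; 4 hops → 0.503937 ms.
Propagation delays (d/s per hop): 2.63978e-05, 0.000482301, 0.00484581, 0.0006 ms; sum = 0.00595451 ms.
End-to-end = 0.510 ms.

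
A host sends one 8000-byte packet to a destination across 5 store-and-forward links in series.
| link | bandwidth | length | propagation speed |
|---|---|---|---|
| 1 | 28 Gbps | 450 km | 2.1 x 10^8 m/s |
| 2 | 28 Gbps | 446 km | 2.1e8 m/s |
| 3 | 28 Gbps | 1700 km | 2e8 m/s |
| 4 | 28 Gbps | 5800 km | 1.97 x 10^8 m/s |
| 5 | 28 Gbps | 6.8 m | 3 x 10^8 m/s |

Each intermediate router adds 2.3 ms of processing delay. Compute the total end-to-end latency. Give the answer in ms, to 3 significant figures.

L = 8000 × 8 = 64000 bits.
Transmission delay per hop = L/R = 64000/28000000000 = 0.00228571 ms; 5 hops → 0.0114286 ms.
Propagation delays (d/s per hop): 2.14286, 2.12381, 8.5, 29.4416, 2.26667e-05 ms; sum = 42.2083 ms.
Processing at 4 router(s): 4 × 2.3 ms = 9.2 ms.
End-to-end = 51.4 ms.

51.4 ms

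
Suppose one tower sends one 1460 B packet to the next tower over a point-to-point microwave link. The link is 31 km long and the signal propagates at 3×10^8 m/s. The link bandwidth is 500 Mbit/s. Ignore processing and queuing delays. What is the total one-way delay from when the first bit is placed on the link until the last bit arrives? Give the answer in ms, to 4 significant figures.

L = 1460 × 8 = 11680 bits.
Transmission delay = L/R = 11680 / 500000000 = 0.02336 ms.
Propagation delay = d/s = 31000 m / 300000000 m/s = 0.103333 ms.
Total = 0.1267 ms.

0.1267 ms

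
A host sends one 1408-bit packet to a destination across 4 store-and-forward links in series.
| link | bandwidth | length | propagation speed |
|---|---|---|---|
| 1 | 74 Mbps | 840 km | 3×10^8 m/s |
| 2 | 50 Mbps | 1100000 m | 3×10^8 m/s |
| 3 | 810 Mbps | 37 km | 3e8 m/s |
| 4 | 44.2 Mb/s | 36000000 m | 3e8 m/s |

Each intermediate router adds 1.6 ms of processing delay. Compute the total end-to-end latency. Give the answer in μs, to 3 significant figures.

Transmission delays (L/R per hop): 19.027, 28.16, 1.73827, 31.8552 μs; sum = 80.7805 μs.
Propagation delays (d/s per hop): 2800, 3666.67, 123.333, 120000 μs; sum = 126590 μs.
Processing at 3 router(s): 3 × 1.6 ms = 4800 μs.
End-to-end = 131000 μs.

131000 μs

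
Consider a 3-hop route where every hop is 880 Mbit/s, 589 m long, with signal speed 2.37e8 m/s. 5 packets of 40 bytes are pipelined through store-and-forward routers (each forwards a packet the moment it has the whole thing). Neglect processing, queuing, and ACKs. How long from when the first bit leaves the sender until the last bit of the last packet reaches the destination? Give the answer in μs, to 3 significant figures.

10.0 μs

Per-hop transmission t_tx = L/R = 320/880000000 = 0.363636 μs.
Per-hop propagation t_prop = 589/237000000 = 2.48523 μs.
Pipeline fill: first packet needs 3·t_tx to clear all hops; remaining 4 packets each add one t_tx.
Total = (3+5-1)·t_tx + 3·t_prop = 7·0.363636 + 3·2.48523 = 10.0 μs.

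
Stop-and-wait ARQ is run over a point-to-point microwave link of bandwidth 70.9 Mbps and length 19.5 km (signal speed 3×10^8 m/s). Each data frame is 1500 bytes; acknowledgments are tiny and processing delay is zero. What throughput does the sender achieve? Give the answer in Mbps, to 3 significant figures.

40.1 Mbps

t_tx = L/R = 12000/70900000 = 0.000169252 s.
t_prop = 19500/300000000 = 6.5e-05 s; RTT = 0.00013 s.
Cycle = t_tx + RTT = 0.000299252 s.
Throughput = L / cycle = 12000 / 0.000299252 = 40.1 Mbps.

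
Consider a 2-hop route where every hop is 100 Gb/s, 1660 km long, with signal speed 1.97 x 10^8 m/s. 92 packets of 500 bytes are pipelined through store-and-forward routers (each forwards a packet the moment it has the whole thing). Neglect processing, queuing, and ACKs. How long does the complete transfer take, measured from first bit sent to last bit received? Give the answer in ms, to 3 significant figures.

16.9 ms

Per-hop transmission t_tx = L/R = 4000/100000000000 = 4e-05 ms.
Per-hop propagation t_prop = 1660000/197000000 = 8.4264 ms.
Pipeline fill: first packet needs 2·t_tx to clear all hops; remaining 91 packets each add one t_tx.
Total = (2+92-1)·t_tx + 2·t_prop = 93·4e-05 + 2·8.4264 = 16.9 ms.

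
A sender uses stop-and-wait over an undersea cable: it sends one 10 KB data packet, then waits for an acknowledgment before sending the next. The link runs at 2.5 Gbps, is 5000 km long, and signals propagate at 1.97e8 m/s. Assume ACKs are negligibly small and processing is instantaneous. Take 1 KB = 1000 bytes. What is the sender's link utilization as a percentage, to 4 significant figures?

0.06300 %

t_tx = L/R = 80000/2500000000 = 3.2e-05 s.
t_prop = 5000000/197000000 = 0.0253807 s; RTT = 0.0507614 s.
Cycle = t_tx + RTT = 0.0507934 s.
Utilization = t_tx / cycle = 3.2e-05/0.0507934 = 0.06300 %.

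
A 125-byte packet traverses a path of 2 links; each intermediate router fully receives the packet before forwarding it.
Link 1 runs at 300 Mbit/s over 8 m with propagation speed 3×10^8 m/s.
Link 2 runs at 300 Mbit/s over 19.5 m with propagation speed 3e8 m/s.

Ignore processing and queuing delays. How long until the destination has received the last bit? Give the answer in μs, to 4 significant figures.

6.758 μs

L = 125 × 8 = 1000 bits.
Transmission delay per hop = L/R = 1000/300000000 = 3.33333 μs; 2 hops → 6.66667 μs.
Propagation delays (d/s per hop): 0.0266667, 0.065 μs; sum = 0.0916667 μs.
End-to-end = 6.758 μs.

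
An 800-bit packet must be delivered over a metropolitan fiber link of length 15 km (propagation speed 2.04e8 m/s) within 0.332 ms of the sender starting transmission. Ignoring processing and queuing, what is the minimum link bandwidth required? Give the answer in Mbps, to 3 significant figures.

Propagation delay = 15000 / 204000000 = 0.0735294 ms.
Transmission budget = 0.332 − 0.0735294 = 0.258471 ms.
R ≥ L / t_tx = 800 bits / 0.000258471 s = 3.10 Mbps.

3.10 Mbps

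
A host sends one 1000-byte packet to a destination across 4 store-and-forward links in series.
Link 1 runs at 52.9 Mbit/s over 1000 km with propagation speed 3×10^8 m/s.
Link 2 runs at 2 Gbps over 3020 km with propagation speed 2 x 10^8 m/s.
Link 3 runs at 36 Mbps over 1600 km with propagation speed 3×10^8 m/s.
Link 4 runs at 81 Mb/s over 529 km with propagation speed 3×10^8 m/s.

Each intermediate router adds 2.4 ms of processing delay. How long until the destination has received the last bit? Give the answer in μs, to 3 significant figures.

L = 1000 × 8 = 8000 bits.
Transmission delays (L/R per hop): 151.229, 4, 222.222, 98.7654 μs; sum = 476.216 μs.
Propagation delays (d/s per hop): 3333.33, 15100, 5333.33, 1763.33 μs; sum = 25530 μs.
Processing at 3 router(s): 3 × 2.4 ms = 7200 μs.
End-to-end = 33200 μs.

33200 μs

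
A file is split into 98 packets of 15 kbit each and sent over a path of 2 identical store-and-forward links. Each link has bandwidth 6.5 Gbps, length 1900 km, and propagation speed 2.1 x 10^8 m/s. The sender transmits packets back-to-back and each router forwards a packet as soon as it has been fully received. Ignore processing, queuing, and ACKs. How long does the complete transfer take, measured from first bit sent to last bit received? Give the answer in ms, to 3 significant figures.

Per-hop transmission t_tx = L/R = 15000/6500000000 = 0.00230769 ms.
Per-hop propagation t_prop = 1900000/210000000 = 9.04762 ms.
Pipeline fill: first packet needs 2·t_tx to clear all hops; remaining 97 packets each add one t_tx.
Total = (2+98-1)·t_tx + 2·t_prop = 99·0.00230769 + 2·9.04762 = 18.3 ms.

18.3 ms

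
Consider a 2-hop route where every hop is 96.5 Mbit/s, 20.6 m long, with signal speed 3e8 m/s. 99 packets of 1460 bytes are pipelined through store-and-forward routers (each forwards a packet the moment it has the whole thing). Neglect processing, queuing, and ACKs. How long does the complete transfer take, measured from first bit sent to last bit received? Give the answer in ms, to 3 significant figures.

12.1 ms

Per-hop transmission t_tx = L/R = 11680/96500000 = 0.121036 ms.
Per-hop propagation t_prop = 20.6/300000000 = 6.86667e-05 ms.
Pipeline fill: first packet needs 2·t_tx to clear all hops; remaining 98 packets each add one t_tx.
Total = (2+99-1)·t_tx + 2·t_prop = 100·0.121036 + 2·6.86667e-05 = 12.1 ms.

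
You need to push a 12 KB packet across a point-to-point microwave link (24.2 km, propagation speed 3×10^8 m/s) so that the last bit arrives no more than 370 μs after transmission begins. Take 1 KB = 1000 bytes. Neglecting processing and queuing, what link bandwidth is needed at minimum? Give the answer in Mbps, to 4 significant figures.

331.8 Mbps

L = 96000 bits.
Propagation delay = 24200 / 300000000 = 80.6667 μs.
Transmission budget = 370 − 80.6667 = 289.333 μs.
R ≥ L / t_tx = 96000 bits / 0.000289333 s = 331.8 Mbps.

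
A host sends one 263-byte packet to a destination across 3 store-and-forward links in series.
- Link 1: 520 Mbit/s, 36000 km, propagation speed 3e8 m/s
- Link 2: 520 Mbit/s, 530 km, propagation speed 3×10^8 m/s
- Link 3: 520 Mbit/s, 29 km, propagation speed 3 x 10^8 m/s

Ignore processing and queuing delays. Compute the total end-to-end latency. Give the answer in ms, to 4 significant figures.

121.9 ms

L = 263 × 8 = 2104 bits.
Transmission delay per hop = L/R = 2104/520000000 = 0.00404615 ms; 3 hops → 0.0121385 ms.
Propagation delays (d/s per hop): 120, 1.76667, 0.0966667 ms; sum = 121.863 ms.
End-to-end = 121.9 ms.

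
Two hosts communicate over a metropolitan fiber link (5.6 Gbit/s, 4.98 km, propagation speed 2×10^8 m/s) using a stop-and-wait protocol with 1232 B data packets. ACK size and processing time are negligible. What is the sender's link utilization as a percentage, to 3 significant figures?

t_tx = L/R = 9856/5600000000 = 1.76e-06 s.
t_prop = 4980/200000000 = 2.49e-05 s; RTT = 4.98e-05 s.
Cycle = t_tx + RTT = 5.156e-05 s.
Utilization = t_tx / cycle = 1.76e-06/5.156e-05 = 3.41 %.

3.41 %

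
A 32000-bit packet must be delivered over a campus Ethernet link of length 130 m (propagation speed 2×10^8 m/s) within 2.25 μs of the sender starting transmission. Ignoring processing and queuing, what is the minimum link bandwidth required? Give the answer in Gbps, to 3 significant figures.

Propagation delay = 130 / 200000000 = 0.65 μs.
Transmission budget = 2.25 − 0.65 = 1.6 μs.
R ≥ L / t_tx = 32000 bits / 1.6e-06 s = 20.0 Gbps.

20.0 Gbps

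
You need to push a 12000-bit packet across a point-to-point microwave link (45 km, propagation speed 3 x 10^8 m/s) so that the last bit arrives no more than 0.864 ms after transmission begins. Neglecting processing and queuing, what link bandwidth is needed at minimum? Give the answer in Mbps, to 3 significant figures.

16.8 Mbps

Propagation delay = 45000 / 300000000 = 0.15 ms.
Transmission budget = 0.864 − 0.15 = 0.714 ms.
R ≥ L / t_tx = 12000 bits / 0.000714 s = 16.8 Mbps.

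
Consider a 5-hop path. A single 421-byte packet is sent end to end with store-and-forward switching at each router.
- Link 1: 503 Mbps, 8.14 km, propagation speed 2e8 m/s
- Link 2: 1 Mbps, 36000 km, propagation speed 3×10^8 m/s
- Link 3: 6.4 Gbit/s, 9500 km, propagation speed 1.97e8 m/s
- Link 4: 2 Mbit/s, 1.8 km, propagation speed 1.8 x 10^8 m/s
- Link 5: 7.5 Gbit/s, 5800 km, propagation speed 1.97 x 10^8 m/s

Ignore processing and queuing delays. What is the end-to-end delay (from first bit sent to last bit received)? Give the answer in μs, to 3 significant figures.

203000 μs

L = 421 × 8 = 3368 bits.
Transmission delays (L/R per hop): 6.69583, 3368, 0.52625, 1684, 0.449067 μs; sum = 5059.67 μs.
Propagation delays (d/s per hop): 40.7, 120000, 48223.4, 10, 29441.6 μs; sum = 197716 μs.
End-to-end = 203000 μs.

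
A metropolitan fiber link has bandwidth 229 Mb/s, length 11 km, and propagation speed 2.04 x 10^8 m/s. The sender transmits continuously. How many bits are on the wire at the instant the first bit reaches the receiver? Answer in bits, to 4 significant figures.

12350 bits

Propagation delay = 11000 / 204000000 = 5.39216e-05 s.
BDP = R × t_prop = 229000000 × 5.39216e-05 = 12348 bits.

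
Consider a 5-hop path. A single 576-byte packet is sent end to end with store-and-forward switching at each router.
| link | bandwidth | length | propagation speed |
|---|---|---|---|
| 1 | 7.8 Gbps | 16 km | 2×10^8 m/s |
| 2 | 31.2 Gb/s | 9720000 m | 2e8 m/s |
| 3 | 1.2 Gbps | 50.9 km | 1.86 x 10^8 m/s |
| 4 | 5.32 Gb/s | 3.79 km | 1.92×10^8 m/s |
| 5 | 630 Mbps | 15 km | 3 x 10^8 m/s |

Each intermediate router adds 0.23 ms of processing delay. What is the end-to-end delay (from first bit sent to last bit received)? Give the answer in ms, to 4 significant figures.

49.96 ms

L = 576 × 8 = 4608 bits.
Transmission delays (L/R per hop): 0.000590769, 0.000147692, 0.00384, 0.000866165, 0.00731429 ms; sum = 0.0127589 ms.
Propagation delays (d/s per hop): 0.08, 48.6, 0.273656, 0.0197396, 0.05 ms; sum = 49.0234 ms.
Processing at 4 router(s): 4 × 0.23 ms = 0.92 ms.
End-to-end = 49.96 ms.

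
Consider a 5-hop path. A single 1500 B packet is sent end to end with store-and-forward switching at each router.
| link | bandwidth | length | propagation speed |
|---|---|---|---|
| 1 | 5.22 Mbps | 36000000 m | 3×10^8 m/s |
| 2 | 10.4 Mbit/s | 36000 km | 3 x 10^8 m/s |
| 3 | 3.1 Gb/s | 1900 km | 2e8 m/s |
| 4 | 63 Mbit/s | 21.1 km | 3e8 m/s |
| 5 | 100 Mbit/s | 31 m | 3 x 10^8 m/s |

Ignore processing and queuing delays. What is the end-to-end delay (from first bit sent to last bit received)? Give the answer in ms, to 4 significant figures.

L = 1500 × 8 = 12000 bits.
Transmission delays (L/R per hop): 2.29885, 1.15385, 0.00387097, 0.190476, 0.12 ms; sum = 3.76704 ms.
Propagation delays (d/s per hop): 120, 120, 9.5, 0.0703333, 0.000103333 ms; sum = 249.57 ms.
End-to-end = 253.3 ms.

253.3 ms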